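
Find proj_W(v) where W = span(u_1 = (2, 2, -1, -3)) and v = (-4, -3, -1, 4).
proj_W(v) = (-25/9, -25/9, 25/18, 25/6)

Set up U = [u_1 | ... | u_1] ∈ R^(4×1). The projector onto W = col(U) is P = U (U^T U)^(-1) U^T.
Compute U^T U =
  [18],
and U^T v = (-25).
Solve U^T U · c = U^T v for the coefficients: c = (-25/18). The projection is proj_W(v) = U c.
Check: (v - proj_W(v)) · u_1 = 0  (should be 0).
Result: proj_W(v) = (-25/9, -25/9, 25/18, 25/6).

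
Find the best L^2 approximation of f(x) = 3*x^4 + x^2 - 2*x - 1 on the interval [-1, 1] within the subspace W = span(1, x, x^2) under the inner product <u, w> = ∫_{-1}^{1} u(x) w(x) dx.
g(x) = 25*x^2/7 - 2*x - 44/35

The best approximation g ∈ W is the orthogonal projection of f onto W. Writing g = a_0 + a_1 x + a_2 x^2, the coefficients solve the normal equations G · a = b where
  G_{ij} = <φ_i, φ_j> and b_i = <f, φ_i>, with φ_0 = 1, φ_1 = x, φ_2 = x^2.
G =
  [2, 0, 2/3]
  [0, 2/3, 0]
  [2/3, 0, 2/5],
b = (-2/15, -4/3, 62/105).
Solving gives a_0 = -44/35, a_1 = -2, a_2 = 25/7, so
  g(x) = 25*x^2/7 - 2*x - 44/35.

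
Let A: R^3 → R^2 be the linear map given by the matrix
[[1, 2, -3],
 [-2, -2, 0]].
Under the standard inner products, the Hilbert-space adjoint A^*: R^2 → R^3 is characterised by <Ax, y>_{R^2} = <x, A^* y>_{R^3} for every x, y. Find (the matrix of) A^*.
A^* = A^T =
[[1, -2],
 [2, -2],
 [-3, 0]]

For real matrices with standard dot products, the defining identity <Ax, y> = <x, A^* y> gives (Ax)^T y = x^T (A^*) y, i.e. x^T A^T y = x^T (A^*) y. Since this holds for all x, y, we must have A^* = A^T. Therefore
A^* =
[[1, -2],
 [2, -2],
 [-3, 0]].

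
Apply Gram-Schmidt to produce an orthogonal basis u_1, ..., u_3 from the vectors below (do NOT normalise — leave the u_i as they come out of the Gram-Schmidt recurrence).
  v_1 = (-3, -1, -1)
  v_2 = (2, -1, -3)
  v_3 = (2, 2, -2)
Orthogonal basis:
  u_1 = (-3, -1, -1)
  u_2 = (16/11, -13/11, -35/11)
  u_3 = (-28/75, 154/75, -14/15)

Apply the Gram-Schmidt recurrence
  u_1 = v_1
  u_i = v_i − Σ_{j<i} ((v_i · u_j) / (u_j · u_j)) · u_j.

Step by step this gives:
  u_1 = (-3, -1, -1)
  u_2 = (16/11, -13/11, -35/11)
  u_3 = (-28/75, 154/75, -14/15)

Orthogonality check:
  u_2 · u_1 = 0 (should be 0)
  u_3 · u_1 = 0 (should be 0)
  u_3 · u_2 = 0 (should be 0)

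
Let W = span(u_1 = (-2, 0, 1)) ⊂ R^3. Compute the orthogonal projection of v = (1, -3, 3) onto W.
proj_W(v) = (-2/5, 0, 1/5)

Set up U = [u_1 | ... | u_1] ∈ R^(3×1). The projector onto W = col(U) is P = U (U^T U)^(-1) U^T.
Compute U^T U =
  [5],
and U^T v = (1).
Solve U^T U · c = U^T v for the coefficients: c = (1/5). The projection is proj_W(v) = U c.
Check: (v - proj_W(v)) · u_1 = 0  (should be 0).
Result: proj_W(v) = (-2/5, 0, 1/5).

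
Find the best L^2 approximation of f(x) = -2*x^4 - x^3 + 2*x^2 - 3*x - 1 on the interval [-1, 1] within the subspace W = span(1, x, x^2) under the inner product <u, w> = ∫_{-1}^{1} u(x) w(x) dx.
g(x) = 2*x^2/7 - 18*x/5 - 29/35

The best approximation g ∈ W is the orthogonal projection of f onto W. Writing g = a_0 + a_1 x + a_2 x^2, the coefficients solve the normal equations G · a = b where
  G_{ij} = <φ_i, φ_j> and b_i = <f, φ_i>, with φ_0 = 1, φ_1 = x, φ_2 = x^2.
G =
  [2, 0, 2/3]
  [0, 2/3, 0]
  [2/3, 0, 2/5],
b = (-22/15, -12/5, -46/105).
Solving gives a_0 = -29/35, a_1 = -18/5, a_2 = 2/7, so
  g(x) = 2*x^2/7 - 18*x/5 - 29/35.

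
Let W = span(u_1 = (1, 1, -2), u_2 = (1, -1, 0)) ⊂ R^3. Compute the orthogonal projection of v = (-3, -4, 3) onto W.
proj_W(v) = (-5/3, -8/3, 13/3)

Set up U = [u_1 | ... | u_2] ∈ R^(3×2). The projector onto W = col(U) is P = U (U^T U)^(-1) U^T.
Compute U^T U =
  [6, 0]
  [0, 2],
and U^T v = (-13, 1).
Solve U^T U · c = U^T v for the coefficients: c = (-13/6, 1/2). The projection is proj_W(v) = U c.
Check: (v - proj_W(v)) · u_1 = 0  (should be 0).
Check: (v - proj_W(v)) · u_2 = 0  (should be 0).
Result: proj_W(v) = (-5/3, -8/3, 13/3).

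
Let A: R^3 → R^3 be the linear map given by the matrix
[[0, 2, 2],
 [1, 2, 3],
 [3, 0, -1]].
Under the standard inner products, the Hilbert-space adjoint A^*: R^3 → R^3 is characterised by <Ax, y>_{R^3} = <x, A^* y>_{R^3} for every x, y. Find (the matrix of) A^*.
A^* = A^T =
[[0, 1, 3],
 [2, 2, 0],
 [2, 3, -1]]

For real matrices with standard dot products, the defining identity <Ax, y> = <x, A^* y> gives (Ax)^T y = x^T (A^*) y, i.e. x^T A^T y = x^T (A^*) y. Since this holds for all x, y, we must have A^* = A^T. Therefore
A^* =
[[0, 1, 3],
 [2, 2, 0],
 [2, 3, -1]].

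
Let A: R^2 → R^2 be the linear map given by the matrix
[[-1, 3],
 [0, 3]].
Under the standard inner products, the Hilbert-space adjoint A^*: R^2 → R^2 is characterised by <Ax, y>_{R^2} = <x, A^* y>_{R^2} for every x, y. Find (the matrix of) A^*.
A^* = A^T =
[[-1, 0],
 [3, 3]]

For real matrices with standard dot products, the defining identity <Ax, y> = <x, A^* y> gives (Ax)^T y = x^T (A^*) y, i.e. x^T A^T y = x^T (A^*) y. Since this holds for all x, y, we must have A^* = A^T. Therefore
A^* =
[[-1, 0],
 [3, 3]].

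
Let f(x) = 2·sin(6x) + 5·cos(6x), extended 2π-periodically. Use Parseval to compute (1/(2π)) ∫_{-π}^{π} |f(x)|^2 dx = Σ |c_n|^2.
Σ |c_n|^2 = 29/2

Expand |f|^2 and use orthogonality of {sin(nx), cos(mx)} on [-π, π]:
  ∫_{-π}^{π} sin(nx)^2 dx = π, ∫ cos(mx)^2 dx = π, and cross terms integrate to 0.
So ∫_{-π}^{π} f(x)^2 dx = 2^2 · π + 5^2 · π = (4 + 25)π.
Divide by 2π: (4 + 25)/2 = 29/2.
By Parseval, this equals Σ |c_n|^2.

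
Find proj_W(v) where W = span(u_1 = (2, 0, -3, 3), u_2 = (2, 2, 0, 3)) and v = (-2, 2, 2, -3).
proj_W(v) = (-314/205, 98/205, 618/205, -471/205)

Set up U = [u_1 | ... | u_2] ∈ R^(4×2). The projector onto W = col(U) is P = U (U^T U)^(-1) U^T.
Compute U^T U =
  [22, 13]
  [13, 17],
and U^T v = (-19, -9).
Solve U^T U · c = U^T v for the coefficients: c = (-206/205, 49/205). The projection is proj_W(v) = U c.
Check: (v - proj_W(v)) · u_1 = 0  (should be 0).
Check: (v - proj_W(v)) · u_2 = 0  (should be 0).
Result: proj_W(v) = (-314/205, 98/205, 618/205, -471/205).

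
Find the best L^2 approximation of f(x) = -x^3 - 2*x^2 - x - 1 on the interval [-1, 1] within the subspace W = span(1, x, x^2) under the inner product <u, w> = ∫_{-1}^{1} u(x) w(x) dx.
g(x) = -2*x^2 - 8*x/5 - 1

The best approximation g ∈ W is the orthogonal projection of f onto W. Writing g = a_0 + a_1 x + a_2 x^2, the coefficients solve the normal equations G · a = b where
  G_{ij} = <φ_i, φ_j> and b_i = <f, φ_i>, with φ_0 = 1, φ_1 = x, φ_2 = x^2.
G =
  [2, 0, 2/3]
  [0, 2/3, 0]
  [2/3, 0, 2/5],
b = (-10/3, -16/15, -22/15).
Solving gives a_0 = -1, a_1 = -8/5, a_2 = -2, so
  g(x) = -2*x^2 - 8*x/5 - 1.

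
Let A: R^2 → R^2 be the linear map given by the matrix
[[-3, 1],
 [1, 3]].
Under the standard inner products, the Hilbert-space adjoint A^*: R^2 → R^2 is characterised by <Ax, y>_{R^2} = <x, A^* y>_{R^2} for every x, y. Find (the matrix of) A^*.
A^* = A^T =
[[-3, 1],
 [1, 3]]

For real matrices with standard dot products, the defining identity <Ax, y> = <x, A^* y> gives (Ax)^T y = x^T (A^*) y, i.e. x^T A^T y = x^T (A^*) y. Since this holds for all x, y, we must have A^* = A^T. Therefore
A^* =
[[-3, 1],
 [1, 3]].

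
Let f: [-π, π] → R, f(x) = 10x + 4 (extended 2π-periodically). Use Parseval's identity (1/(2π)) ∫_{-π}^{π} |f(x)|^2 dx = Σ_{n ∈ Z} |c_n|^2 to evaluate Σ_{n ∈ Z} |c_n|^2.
Σ |c_n|^2 = 100π^2/3 + 16

Expand and integrate term by term over [-π, π]:
  ∫ (10x)^2 dx = 100·(2π^3/3); ∫ 2·10·(4)·x dx = 0 (odd integrand); ∫ 4^2 dx = 16·2π.
So (1/(2π)) ∫_{-π}^{π} (10x + 4)^2 dx = 100π^2/3 + 16 = 100π^2/3 + 16.
Parseval ⇒ Σ |c_n|^2 = 100π^2/3 + 16.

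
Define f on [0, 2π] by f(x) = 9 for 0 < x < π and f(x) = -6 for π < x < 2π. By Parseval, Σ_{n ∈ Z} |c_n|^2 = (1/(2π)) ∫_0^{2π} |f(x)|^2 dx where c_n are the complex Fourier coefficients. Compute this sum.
Σ |c_n|^2 = 117/2

Parseval equates the L^2 energy of f (normalised by 1/(2π)) with the ℓ^2 sum of its Fourier coefficients: (1/(2π)) ∫_0^{2π} |f|^2 = Σ |c_n|^2.
Compute the left side: (1/(2π)) [∫_0^π 9^2 dx + ∫_π^{2π} (-6)^2 dx] = (1/(2π)) · (81π + 36π) = (81 + 36)/2 = 117/2.
So Σ_{n ∈ Z} |c_n|^2 = 117/2.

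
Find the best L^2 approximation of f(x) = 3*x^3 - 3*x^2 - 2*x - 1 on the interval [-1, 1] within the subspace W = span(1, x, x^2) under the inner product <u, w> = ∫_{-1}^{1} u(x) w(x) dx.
g(x) = -3*x^2 - x/5 - 1

The best approximation g ∈ W is the orthogonal projection of f onto W. Writing g = a_0 + a_1 x + a_2 x^2, the coefficients solve the normal equations G · a = b where
  G_{ij} = <φ_i, φ_j> and b_i = <f, φ_i>, with φ_0 = 1, φ_1 = x, φ_2 = x^2.
G =
  [2, 0, 2/3]
  [0, 2/3, 0]
  [2/3, 0, 2/5],
b = (-4, -2/15, -28/15).
Solving gives a_0 = -1, a_1 = -1/5, a_2 = -3, so
  g(x) = -3*x^2 - x/5 - 1.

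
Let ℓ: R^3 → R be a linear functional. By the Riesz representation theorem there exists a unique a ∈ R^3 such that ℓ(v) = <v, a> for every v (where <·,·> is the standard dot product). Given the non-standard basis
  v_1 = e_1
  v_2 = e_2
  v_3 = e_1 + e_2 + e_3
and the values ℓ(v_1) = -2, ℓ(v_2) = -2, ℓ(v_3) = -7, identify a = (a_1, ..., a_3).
a = (-2, -2, -3)

Write a = (a_1, ..., a_3) in the standard basis. For each basis vector v_i, ℓ(v_i) = <v_i, a> is a linear equation in the a_j's. Collect the n equations into a matrix system V a = ℓ, where row i of V is v_i (expressed in the standard basis). Since V is invertible (lower-triangular with 1s on the diagonal, up to permutation), solve by back-substitution:
  V =
[[1, 0, 0],
 [0, 1, 0],
 [1, 1, 1]]
  V a = (-2, -2, -7)
Solving gives a = (-2, -2, -3).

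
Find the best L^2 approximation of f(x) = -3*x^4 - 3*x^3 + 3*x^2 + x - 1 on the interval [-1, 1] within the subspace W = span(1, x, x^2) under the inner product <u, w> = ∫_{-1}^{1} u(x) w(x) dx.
g(x) = 3*x^2/7 - 4*x/5 - 26/35

The best approximation g ∈ W is the orthogonal projection of f onto W. Writing g = a_0 + a_1 x + a_2 x^2, the coefficients solve the normal equations G · a = b where
  G_{ij} = <φ_i, φ_j> and b_i = <f, φ_i>, with φ_0 = 1, φ_1 = x, φ_2 = x^2.
G =
  [2, 0, 2/3]
  [0, 2/3, 0]
  [2/3, 0, 2/5],
b = (-6/5, -8/15, -34/105).
Solving gives a_0 = -26/35, a_1 = -4/5, a_2 = 3/7, so
  g(x) = 3*x^2/7 - 4*x/5 - 26/35.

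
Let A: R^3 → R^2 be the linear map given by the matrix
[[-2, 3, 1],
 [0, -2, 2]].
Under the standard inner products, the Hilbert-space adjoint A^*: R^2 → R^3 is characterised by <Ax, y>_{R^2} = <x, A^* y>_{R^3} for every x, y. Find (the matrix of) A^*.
A^* = A^T =
[[-2, 0],
 [3, -2],
 [1, 2]]

For real matrices with standard dot products, the defining identity <Ax, y> = <x, A^* y> gives (Ax)^T y = x^T (A^*) y, i.e. x^T A^T y = x^T (A^*) y. Since this holds for all x, y, we must have A^* = A^T. Therefore
A^* =
[[-2, 0],
 [3, -2],
 [1, 2]].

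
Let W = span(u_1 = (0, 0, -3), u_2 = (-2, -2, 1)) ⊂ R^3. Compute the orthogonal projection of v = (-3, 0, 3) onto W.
proj_W(v) = (-3/2, -3/2, 3)

Set up U = [u_1 | ... | u_2] ∈ R^(3×2). The projector onto W = col(U) is P = U (U^T U)^(-1) U^T.
Compute U^T U =
  [9, -3]
  [-3, 9],
and U^T v = (-9, 9).
Solve U^T U · c = U^T v for the coefficients: c = (-3/4, 3/4). The projection is proj_W(v) = U c.
Check: (v - proj_W(v)) · u_1 = 0  (should be 0).
Check: (v - proj_W(v)) · u_2 = 0  (should be 0).
Result: proj_W(v) = (-3/2, -3/2, 3).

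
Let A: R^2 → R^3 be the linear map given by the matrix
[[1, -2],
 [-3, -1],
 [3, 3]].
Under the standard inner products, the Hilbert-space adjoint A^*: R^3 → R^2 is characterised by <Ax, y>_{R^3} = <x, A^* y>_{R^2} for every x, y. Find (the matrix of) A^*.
A^* = A^T =
[[1, -3, 3],
 [-2, -1, 3]]

For real matrices with standard dot products, the defining identity <Ax, y> = <x, A^* y> gives (Ax)^T y = x^T (A^*) y, i.e. x^T A^T y = x^T (A^*) y. Since this holds for all x, y, we must have A^* = A^T. Therefore
A^* =
[[1, -3, 3],
 [-2, -1, 3]].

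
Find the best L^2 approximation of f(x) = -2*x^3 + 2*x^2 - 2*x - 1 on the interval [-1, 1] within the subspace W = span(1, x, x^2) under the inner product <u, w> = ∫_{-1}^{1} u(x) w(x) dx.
g(x) = 2*x^2 - 16*x/5 - 1

The best approximation g ∈ W is the orthogonal projection of f onto W. Writing g = a_0 + a_1 x + a_2 x^2, the coefficients solve the normal equations G · a = b where
  G_{ij} = <φ_i, φ_j> and b_i = <f, φ_i>, with φ_0 = 1, φ_1 = x, φ_2 = x^2.
G =
  [2, 0, 2/3]
  [0, 2/3, 0]
  [2/3, 0, 2/5],
b = (-2/3, -32/15, 2/15).
Solving gives a_0 = -1, a_1 = -16/5, a_2 = 2, so
  g(x) = 2*x^2 - 16*x/5 - 1.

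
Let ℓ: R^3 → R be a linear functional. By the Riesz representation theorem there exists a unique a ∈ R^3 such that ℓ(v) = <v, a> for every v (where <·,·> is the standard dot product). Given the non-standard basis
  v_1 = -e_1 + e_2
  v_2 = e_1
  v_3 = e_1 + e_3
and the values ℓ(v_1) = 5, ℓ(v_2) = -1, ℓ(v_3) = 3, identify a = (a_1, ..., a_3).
a = (-1, 4, 4)

Write a = (a_1, ..., a_3) in the standard basis. For each basis vector v_i, ℓ(v_i) = <v_i, a> is a linear equation in the a_j's. Collect the n equations into a matrix system V a = ℓ, where row i of V is v_i (expressed in the standard basis). Since V is invertible (lower-triangular with 1s on the diagonal, up to permutation), solve by back-substitution:
  V =
[[-1, 1, 0],
 [1, 0, 0],
 [1, 0, 1]]
  V a = (5, -1, 3)
Solving gives a = (-1, 4, 4).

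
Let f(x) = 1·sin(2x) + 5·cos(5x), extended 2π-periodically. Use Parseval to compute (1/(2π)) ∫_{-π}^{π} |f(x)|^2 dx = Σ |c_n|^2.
Σ |c_n|^2 = 13

Expand |f|^2 and use orthogonality of {sin(nx), cos(mx)} on [-π, π]:
  ∫_{-π}^{π} sin(nx)^2 dx = π, ∫ cos(mx)^2 dx = π, and cross terms integrate to 0.
So ∫_{-π}^{π} f(x)^2 dx = 1^2 · π + 5^2 · π = (1 + 25)π.
Divide by 2π: (1 + 25)/2 = 13.
By Parseval, this equals Σ |c_n|^2.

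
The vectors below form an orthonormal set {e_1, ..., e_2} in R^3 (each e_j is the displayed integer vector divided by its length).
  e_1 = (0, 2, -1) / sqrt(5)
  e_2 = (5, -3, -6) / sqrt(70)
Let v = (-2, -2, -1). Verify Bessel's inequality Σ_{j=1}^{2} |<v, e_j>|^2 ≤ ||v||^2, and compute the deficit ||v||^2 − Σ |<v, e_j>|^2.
Σ |<v, e_j>|^2 = 13/7; ||v||^2 = 9; deficit = 50/7

Write each e_j = u_j / sqrt(<u_j, u_j>) where u_j is the displayed integer vector. Then <v, e_j> = <v, u_j> / sqrt(<u_j, u_j>), so |<v, e_j>|^2 = <v, u_j>^2 / <u_j, u_j>.
Coefficients: <v, e_1> = -3/sqrt(5), <v, e_2> = 2/sqrt(70).
Square and sum: Σ |<v, e_j>|^2 = 13/7.
Compute ||v||^2 = v·v = 9.
Deficit = 9 − 13/7 = 50/7 ≥ 0, confirming Bessel's inequality. (The deficit equals ||v − Σ <v,e_j> e_j||^2, the squared distance from v to span{e_j}.)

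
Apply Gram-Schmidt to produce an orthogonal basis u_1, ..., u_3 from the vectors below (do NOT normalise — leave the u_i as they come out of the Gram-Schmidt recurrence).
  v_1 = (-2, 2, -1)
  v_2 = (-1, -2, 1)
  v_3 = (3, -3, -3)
Orthogonal basis:
  u_1 = (-2, 2, -1)
  u_2 = (-5/3, -4/3, 2/3)
  u_3 = (0, -9/5, -18/5)

Apply the Gram-Schmidt recurrence
  u_1 = v_1
  u_i = v_i − Σ_{j<i} ((v_i · u_j) / (u_j · u_j)) · u_j.

Step by step this gives:
  u_1 = (-2, 2, -1)
  u_2 = (-5/3, -4/3, 2/3)
  u_3 = (0, -9/5, -18/5)

Orthogonality check:
  u_2 · u_1 = 0 (should be 0)
  u_3 · u_1 = 0 (should be 0)
  u_3 · u_2 = 0 (should be 0)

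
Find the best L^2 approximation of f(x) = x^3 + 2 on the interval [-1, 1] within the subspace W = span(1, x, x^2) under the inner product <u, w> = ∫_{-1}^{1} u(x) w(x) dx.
g(x) = 3*x/5 + 2

The best approximation g ∈ W is the orthogonal projection of f onto W. Writing g = a_0 + a_1 x + a_2 x^2, the coefficients solve the normal equations G · a = b where
  G_{ij} = <φ_i, φ_j> and b_i = <f, φ_i>, with φ_0 = 1, φ_1 = x, φ_2 = x^2.
G =
  [2, 0, 2/3]
  [0, 2/3, 0]
  [2/3, 0, 2/5],
b = (4, 2/5, 4/3).
Solving gives a_0 = 2, a_1 = 3/5, a_2 = 0, so
  g(x) = 3*x/5 + 2.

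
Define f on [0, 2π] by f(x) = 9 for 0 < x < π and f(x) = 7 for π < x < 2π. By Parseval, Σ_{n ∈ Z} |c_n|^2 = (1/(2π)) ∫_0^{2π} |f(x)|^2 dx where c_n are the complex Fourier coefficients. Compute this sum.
Σ |c_n|^2 = 65

Parseval equates the L^2 energy of f (normalised by 1/(2π)) with the ℓ^2 sum of its Fourier coefficients: (1/(2π)) ∫_0^{2π} |f|^2 = Σ |c_n|^2.
Compute the left side: (1/(2π)) [∫_0^π 9^2 dx + ∫_π^{2π} 7^2 dx] = (1/(2π)) · (81π + 49π) = (81 + 49)/2 = 65.
So Σ_{n ∈ Z} |c_n|^2 = 65.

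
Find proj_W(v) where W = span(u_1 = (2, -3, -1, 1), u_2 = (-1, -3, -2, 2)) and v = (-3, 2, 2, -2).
proj_W(v) = (-345/149, 468/149, 145/149, -145/149)

Set up U = [u_1 | ... | u_2] ∈ R^(4×2). The projector onto W = col(U) is P = U (U^T U)^(-1) U^T.
Compute U^T U =
  [15, 11]
  [11, 18],
and U^T v = (-16, -11).
Solve U^T U · c = U^T v for the coefficients: c = (-167/149, 11/149). The projection is proj_W(v) = U c.
Check: (v - proj_W(v)) · u_1 = 0  (should be 0).
Check: (v - proj_W(v)) · u_2 = 0  (should be 0).
Result: proj_W(v) = (-345/149, 468/149, 145/149, -145/149).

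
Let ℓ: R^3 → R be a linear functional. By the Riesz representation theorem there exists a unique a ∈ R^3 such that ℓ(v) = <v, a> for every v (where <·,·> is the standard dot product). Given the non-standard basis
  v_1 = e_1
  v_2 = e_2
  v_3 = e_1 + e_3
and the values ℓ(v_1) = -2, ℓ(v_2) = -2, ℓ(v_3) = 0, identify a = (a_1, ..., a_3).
a = (-2, -2, 2)

Write a = (a_1, ..., a_3) in the standard basis. For each basis vector v_i, ℓ(v_i) = <v_i, a> is a linear equation in the a_j's. Collect the n equations into a matrix system V a = ℓ, where row i of V is v_i (expressed in the standard basis). Since V is invertible (lower-triangular with 1s on the diagonal, up to permutation), solve by back-substitution:
  V =
[[1, 0, 0],
 [0, 1, 0],
 [1, 0, 1]]
  V a = (-2, -2, 0)
Solving gives a = (-2, -2, 2).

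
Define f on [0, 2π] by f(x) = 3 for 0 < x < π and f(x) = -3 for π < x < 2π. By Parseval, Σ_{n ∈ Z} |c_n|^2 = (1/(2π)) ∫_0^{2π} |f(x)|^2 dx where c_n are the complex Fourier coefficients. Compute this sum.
Σ |c_n|^2 = 9

Parseval equates the L^2 energy of f (normalised by 1/(2π)) with the ℓ^2 sum of its Fourier coefficients: (1/(2π)) ∫_0^{2π} |f|^2 = Σ |c_n|^2.
Compute the left side: (1/(2π)) [∫_0^π 3^2 dx + ∫_π^{2π} (-3)^2 dx] = (1/(2π)) · (9π + 9π) = (9 + 9)/2 = 9.
So Σ_{n ∈ Z} |c_n|^2 = 9.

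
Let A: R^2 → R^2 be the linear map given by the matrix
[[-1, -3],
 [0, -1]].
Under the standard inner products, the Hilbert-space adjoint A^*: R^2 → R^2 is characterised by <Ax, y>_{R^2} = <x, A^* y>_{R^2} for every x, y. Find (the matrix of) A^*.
A^* = A^T =
[[-1, 0],
 [-3, -1]]

For real matrices with standard dot products, the defining identity <Ax, y> = <x, A^* y> gives (Ax)^T y = x^T (A^*) y, i.e. x^T A^T y = x^T (A^*) y. Since this holds for all x, y, we must have A^* = A^T. Therefore
A^* =
[[-1, 0],
 [-3, -1]].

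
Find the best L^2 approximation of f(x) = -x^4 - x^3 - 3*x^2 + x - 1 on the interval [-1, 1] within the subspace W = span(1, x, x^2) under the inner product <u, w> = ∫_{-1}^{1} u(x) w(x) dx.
g(x) = -27*x^2/7 + 2*x/5 - 32/35

The best approximation g ∈ W is the orthogonal projection of f onto W. Writing g = a_0 + a_1 x + a_2 x^2, the coefficients solve the normal equations G · a = b where
  G_{ij} = <φ_i, φ_j> and b_i = <f, φ_i>, with φ_0 = 1, φ_1 = x, φ_2 = x^2.
G =
  [2, 0, 2/3]
  [0, 2/3, 0]
  [2/3, 0, 2/5],
b = (-22/5, 4/15, -226/105).
Solving gives a_0 = -32/35, a_1 = 2/5, a_2 = -27/7, so
  g(x) = -27*x^2/7 + 2*x/5 - 32/35.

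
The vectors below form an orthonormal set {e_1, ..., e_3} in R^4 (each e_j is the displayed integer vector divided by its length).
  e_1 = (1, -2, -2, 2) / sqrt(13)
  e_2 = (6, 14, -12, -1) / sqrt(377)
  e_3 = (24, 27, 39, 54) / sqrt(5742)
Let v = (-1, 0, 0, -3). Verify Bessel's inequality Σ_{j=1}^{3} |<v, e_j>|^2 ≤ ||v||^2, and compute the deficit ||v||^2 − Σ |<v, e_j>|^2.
Σ |<v, e_j>|^2 = 108/11; ||v||^2 = 10; deficit = 2/11

Write each e_j = u_j / sqrt(<u_j, u_j>) where u_j is the displayed integer vector. Then <v, e_j> = <v, u_j> / sqrt(<u_j, u_j>), so |<v, e_j>|^2 = <v, u_j>^2 / <u_j, u_j>.
Coefficients: <v, e_1> = -7/sqrt(13), <v, e_2> = -3/sqrt(377), <v, e_3> = -186/sqrt(5742).
Square and sum: Σ |<v, e_j>|^2 = 108/11.
Compute ||v||^2 = v·v = 10.
Deficit = 10 − 108/11 = 2/11 ≥ 0, confirming Bessel's inequality. (The deficit equals ||v − Σ <v,e_j> e_j||^2, the squared distance from v to span{e_j}.)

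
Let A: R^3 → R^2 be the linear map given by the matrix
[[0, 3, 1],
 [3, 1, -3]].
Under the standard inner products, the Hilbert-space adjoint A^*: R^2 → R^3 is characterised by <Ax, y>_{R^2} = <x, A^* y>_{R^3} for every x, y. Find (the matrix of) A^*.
A^* = A^T =
[[0, 3],
 [3, 1],
 [1, -3]]

For real matrices with standard dot products, the defining identity <Ax, y> = <x, A^* y> gives (Ax)^T y = x^T (A^*) y, i.e. x^T A^T y = x^T (A^*) y. Since this holds for all x, y, we must have A^* = A^T. Therefore
A^* =
[[0, 3],
 [3, 1],
 [1, -3]].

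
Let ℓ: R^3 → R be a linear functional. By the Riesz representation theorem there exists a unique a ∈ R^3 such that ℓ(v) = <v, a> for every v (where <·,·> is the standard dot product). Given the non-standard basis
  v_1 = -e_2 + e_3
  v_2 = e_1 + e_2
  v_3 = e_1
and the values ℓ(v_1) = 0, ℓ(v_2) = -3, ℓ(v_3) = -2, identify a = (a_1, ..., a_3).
a = (-2, -1, -1)

Write a = (a_1, ..., a_3) in the standard basis. For each basis vector v_i, ℓ(v_i) = <v_i, a> is a linear equation in the a_j's. Collect the n equations into a matrix system V a = ℓ, where row i of V is v_i (expressed in the standard basis). Since V is invertible (lower-triangular with 1s on the diagonal, up to permutation), solve by back-substitution:
  V =
[[0, -1, 1],
 [1, 1, 0],
 [1, 0, 0]]
  V a = (0, -3, -2)
Solving gives a = (-2, -1, -1).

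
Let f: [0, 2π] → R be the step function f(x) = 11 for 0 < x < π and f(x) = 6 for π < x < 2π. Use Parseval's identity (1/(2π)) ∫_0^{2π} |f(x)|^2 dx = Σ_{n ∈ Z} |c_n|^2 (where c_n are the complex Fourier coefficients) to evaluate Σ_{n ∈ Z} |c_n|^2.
Σ |c_n|^2 = 157/2

Parseval equates the L^2 energy of f (normalised by 1/(2π)) with the ℓ^2 sum of its Fourier coefficients: (1/(2π)) ∫_0^{2π} |f|^2 = Σ |c_n|^2.
Compute the left side: (1/(2π)) [∫_0^π 11^2 dx + ∫_π^{2π} 6^2 dx] = (1/(2π)) · (121π + 36π) = (121 + 36)/2 = 157/2.
So Σ_{n ∈ Z} |c_n|^2 = 157/2.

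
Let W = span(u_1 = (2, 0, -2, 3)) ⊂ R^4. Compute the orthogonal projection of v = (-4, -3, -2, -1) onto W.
proj_W(v) = (-14/17, 0, 14/17, -21/17)

Set up U = [u_1 | ... | u_1] ∈ R^(4×1). The projector onto W = col(U) is P = U (U^T U)^(-1) U^T.
Compute U^T U =
  [17],
and U^T v = (-7).
Solve U^T U · c = U^T v for the coefficients: c = (-7/17). The projection is proj_W(v) = U c.
Check: (v - proj_W(v)) · u_1 = 0  (should be 0).
Result: proj_W(v) = (-14/17, 0, 14/17, -21/17).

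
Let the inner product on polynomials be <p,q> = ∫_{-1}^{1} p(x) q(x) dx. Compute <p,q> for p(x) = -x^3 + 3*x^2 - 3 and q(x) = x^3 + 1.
<p,q> = -30/7

Expand the product: p(x)·q(x) = -x^6 + 3*x^5 - 4*x^3 + 3*x^2 - 3.
∫_{-1}^{1} of each monomial x^k gives [2/(k+1) if k even, 0 if k odd]. Integrating term-by-term (or equivalently evaluating the antiderivative F(x) = -x^7/7 + x^6/2 - x^4 + x^3 - 3*x at the endpoints):
  F(1) − F(−1) = -37/14 − (23/14) = -30/7.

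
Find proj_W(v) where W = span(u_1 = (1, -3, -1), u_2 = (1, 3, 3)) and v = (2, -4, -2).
proj_W(v) = (16/11, -48/11, -16/11)

Set up U = [u_1 | ... | u_2] ∈ R^(3×2). The projector onto W = col(U) is P = U (U^T U)^(-1) U^T.
Compute U^T U =
  [11, -11]
  [-11, 19],
and U^T v = (16, -16).
Solve U^T U · c = U^T v for the coefficients: c = (16/11, 0). The projection is proj_W(v) = U c.
Check: (v - proj_W(v)) · u_1 = 0  (should be 0).
Check: (v - proj_W(v)) · u_2 = 0  (should be 0).
Result: proj_W(v) = (16/11, -48/11, -16/11).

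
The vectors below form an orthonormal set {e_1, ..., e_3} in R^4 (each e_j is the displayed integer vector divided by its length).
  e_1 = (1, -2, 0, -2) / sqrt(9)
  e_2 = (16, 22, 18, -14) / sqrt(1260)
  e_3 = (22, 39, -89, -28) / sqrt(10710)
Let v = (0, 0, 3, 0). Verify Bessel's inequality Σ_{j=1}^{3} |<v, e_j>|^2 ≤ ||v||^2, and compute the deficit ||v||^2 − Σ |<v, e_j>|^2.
Σ |<v, e_j>|^2 = 305/34; ||v||^2 = 9; deficit = 1/34

Write each e_j = u_j / sqrt(<u_j, u_j>) where u_j is the displayed integer vector. Then <v, e_j> = <v, u_j> / sqrt(<u_j, u_j>), so |<v, e_j>|^2 = <v, u_j>^2 / <u_j, u_j>.
Coefficients: <v, e_1> = 0/sqrt(9), <v, e_2> = 54/sqrt(1260), <v, e_3> = -267/sqrt(10710).
Square and sum: Σ |<v, e_j>|^2 = 305/34.
Compute ||v||^2 = v·v = 9.
Deficit = 9 − 305/34 = 1/34 ≥ 0, confirming Bessel's inequality. (The deficit equals ||v − Σ <v,e_j> e_j||^2, the squared distance from v to span{e_j}.)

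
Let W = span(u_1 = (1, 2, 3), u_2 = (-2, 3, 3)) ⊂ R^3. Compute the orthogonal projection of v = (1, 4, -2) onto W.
proj_W(v) = (-20/139, 79/139, 93/139)

Set up U = [u_1 | ... | u_2] ∈ R^(3×2). The projector onto W = col(U) is P = U (U^T U)^(-1) U^T.
Compute U^T U =
  [14, 13]
  [13, 22],
and U^T v = (3, 4).
Solve U^T U · c = U^T v for the coefficients: c = (14/139, 17/139). The projection is proj_W(v) = U c.
Check: (v - proj_W(v)) · u_1 = 0  (should be 0).
Check: (v - proj_W(v)) · u_2 = 0  (should be 0).
Result: proj_W(v) = (-20/139, 79/139, 93/139).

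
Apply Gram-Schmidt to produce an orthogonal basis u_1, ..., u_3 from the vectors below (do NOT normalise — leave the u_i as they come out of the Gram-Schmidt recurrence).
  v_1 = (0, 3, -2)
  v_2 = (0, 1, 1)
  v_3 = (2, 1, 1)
Orthogonal basis:
  u_1 = (0, 3, -2)
  u_2 = (0, 10/13, 15/13)
  u_3 = (2, 0, 0)

Apply the Gram-Schmidt recurrence
  u_1 = v_1
  u_i = v_i − Σ_{j<i} ((v_i · u_j) / (u_j · u_j)) · u_j.

Step by step this gives:
  u_1 = (0, 3, -2)
  u_2 = (0, 10/13, 15/13)
  u_3 = (2, 0, 0)

Orthogonality check:
  u_2 · u_1 = 0 (should be 0)
  u_3 · u_1 = 0 (should be 0)
  u_3 · u_2 = 0 (should be 0)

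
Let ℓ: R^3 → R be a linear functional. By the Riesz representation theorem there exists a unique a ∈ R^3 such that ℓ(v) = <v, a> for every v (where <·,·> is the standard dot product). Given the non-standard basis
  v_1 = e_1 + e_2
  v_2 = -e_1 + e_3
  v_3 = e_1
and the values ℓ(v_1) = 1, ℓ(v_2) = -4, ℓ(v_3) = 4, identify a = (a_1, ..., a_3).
a = (4, -3, 0)

Write a = (a_1, ..., a_3) in the standard basis. For each basis vector v_i, ℓ(v_i) = <v_i, a> is a linear equation in the a_j's. Collect the n equations into a matrix system V a = ℓ, where row i of V is v_i (expressed in the standard basis). Since V is invertible (lower-triangular with 1s on the diagonal, up to permutation), solve by back-substitution:
  V =
[[1, 1, 0],
 [-1, 0, 1],
 [1, 0, 0]]
  V a = (1, -4, 4)
Solving gives a = (4, -3, 0).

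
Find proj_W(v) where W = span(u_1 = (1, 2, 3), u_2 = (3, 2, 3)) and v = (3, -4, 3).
proj_W(v) = (3, 2/13, 3/13)

Set up U = [u_1 | ... | u_2] ∈ R^(3×2). The projector onto W = col(U) is P = U (U^T U)^(-1) U^T.
Compute U^T U =
  [14, 16]
  [16, 22],
and U^T v = (4, 10).
Solve U^T U · c = U^T v for the coefficients: c = (-18/13, 19/13). The projection is proj_W(v) = U c.
Check: (v - proj_W(v)) · u_1 = 0  (should be 0).
Check: (v - proj_W(v)) · u_2 = 0  (should be 0).
Result: proj_W(v) = (3, 2/13, 3/13).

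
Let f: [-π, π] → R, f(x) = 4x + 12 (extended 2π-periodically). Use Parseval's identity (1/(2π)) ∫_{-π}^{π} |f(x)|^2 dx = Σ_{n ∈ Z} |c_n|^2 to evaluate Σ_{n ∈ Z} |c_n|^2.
Σ |c_n|^2 = 16π^2/3 + 144

Expand and integrate term by term over [-π, π]:
  ∫ (4x)^2 dx = 16·(2π^3/3); ∫ 2·4·(12)·x dx = 0 (odd integrand); ∫ 12^2 dx = 144·2π.
So (1/(2π)) ∫_{-π}^{π} (4x + 12)^2 dx = 16π^2/3 + 144 = 16π^2/3 + 144.
Parseval ⇒ Σ |c_n|^2 = 16π^2/3 + 144.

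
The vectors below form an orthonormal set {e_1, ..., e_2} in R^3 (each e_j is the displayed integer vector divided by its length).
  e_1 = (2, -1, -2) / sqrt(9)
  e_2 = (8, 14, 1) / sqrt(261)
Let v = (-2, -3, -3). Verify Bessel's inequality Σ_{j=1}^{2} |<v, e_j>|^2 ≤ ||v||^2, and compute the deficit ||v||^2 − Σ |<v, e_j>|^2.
Σ |<v, e_j>|^2 = 494/29; ||v||^2 = 22; deficit = 144/29

Write each e_j = u_j / sqrt(<u_j, u_j>) where u_j is the displayed integer vector. Then <v, e_j> = <v, u_j> / sqrt(<u_j, u_j>), so |<v, e_j>|^2 = <v, u_j>^2 / <u_j, u_j>.
Coefficients: <v, e_1> = 5/sqrt(9), <v, e_2> = -61/sqrt(261).
Square and sum: Σ |<v, e_j>|^2 = 494/29.
Compute ||v||^2 = v·v = 22.
Deficit = 22 − 494/29 = 144/29 ≥ 0, confirming Bessel's inequality. (The deficit equals ||v − Σ <v,e_j> e_j||^2, the squared distance from v to span{e_j}.)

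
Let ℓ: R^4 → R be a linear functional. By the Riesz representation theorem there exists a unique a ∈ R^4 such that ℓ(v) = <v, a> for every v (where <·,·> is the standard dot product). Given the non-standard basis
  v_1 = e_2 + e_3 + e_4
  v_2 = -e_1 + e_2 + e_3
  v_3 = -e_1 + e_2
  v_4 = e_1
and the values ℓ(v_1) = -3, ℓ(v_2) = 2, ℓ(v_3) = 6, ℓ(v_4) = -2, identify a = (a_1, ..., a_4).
a = (-2, 4, -4, -3)

Write a = (a_1, ..., a_4) in the standard basis. For each basis vector v_i, ℓ(v_i) = <v_i, a> is a linear equation in the a_j's. Collect the n equations into a matrix system V a = ℓ, where row i of V is v_i (expressed in the standard basis). Since V is invertible (lower-triangular with 1s on the diagonal, up to permutation), solve by back-substitution:
  V =
[[0, 1, 1, 1],
 [-1, 1, 1, 0],
 [-1, 1, 0, 0],
 [1, 0, 0, 0]]
  V a = (-3, 2, 6, -2)
Solving gives a = (-2, 4, -4, -3).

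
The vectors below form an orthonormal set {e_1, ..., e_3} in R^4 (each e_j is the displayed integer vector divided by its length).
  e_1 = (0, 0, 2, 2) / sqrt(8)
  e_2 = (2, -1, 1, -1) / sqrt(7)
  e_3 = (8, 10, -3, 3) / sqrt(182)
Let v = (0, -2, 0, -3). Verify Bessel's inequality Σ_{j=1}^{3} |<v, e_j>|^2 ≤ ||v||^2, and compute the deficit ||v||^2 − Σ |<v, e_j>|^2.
Σ |<v, e_j>|^2 = 165/13; ||v||^2 = 13; deficit = 4/13

Write each e_j = u_j / sqrt(<u_j, u_j>) where u_j is the displayed integer vector. Then <v, e_j> = <v, u_j> / sqrt(<u_j, u_j>), so |<v, e_j>|^2 = <v, u_j>^2 / <u_j, u_j>.
Coefficients: <v, e_1> = -6/sqrt(8), <v, e_2> = 5/sqrt(7), <v, e_3> = -29/sqrt(182).
Square and sum: Σ |<v, e_j>|^2 = 165/13.
Compute ||v||^2 = v·v = 13.
Deficit = 13 − 165/13 = 4/13 ≥ 0, confirming Bessel's inequality. (The deficit equals ||v − Σ <v,e_j> e_j||^2, the squared distance from v to span{e_j}.)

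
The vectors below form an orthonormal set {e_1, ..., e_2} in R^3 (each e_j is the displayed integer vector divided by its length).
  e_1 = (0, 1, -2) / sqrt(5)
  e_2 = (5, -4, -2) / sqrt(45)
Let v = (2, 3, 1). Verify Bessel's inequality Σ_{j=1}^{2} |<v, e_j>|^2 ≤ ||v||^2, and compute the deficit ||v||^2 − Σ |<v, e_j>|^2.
Σ |<v, e_j>|^2 = 5/9; ||v||^2 = 14; deficit = 121/9

Write each e_j = u_j / sqrt(<u_j, u_j>) where u_j is the displayed integer vector. Then <v, e_j> = <v, u_j> / sqrt(<u_j, u_j>), so |<v, e_j>|^2 = <v, u_j>^2 / <u_j, u_j>.
Coefficients: <v, e_1> = 1/sqrt(5), <v, e_2> = -4/sqrt(45).
Square and sum: Σ |<v, e_j>|^2 = 5/9.
Compute ||v||^2 = v·v = 14.
Deficit = 14 − 5/9 = 121/9 ≥ 0, confirming Bessel's inequality. (The deficit equals ||v − Σ <v,e_j> e_j||^2, the squared distance from v to span{e_j}.)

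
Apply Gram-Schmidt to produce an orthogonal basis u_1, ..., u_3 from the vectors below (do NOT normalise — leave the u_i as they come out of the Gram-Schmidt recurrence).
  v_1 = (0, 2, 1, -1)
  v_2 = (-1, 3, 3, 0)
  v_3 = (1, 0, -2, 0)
Orthogonal basis:
  u_1 = (0, 2, 1, -1)
  u_2 = (-1, 0, 3/2, 3/2)
  u_3 = (3/11, 2/3, -19/33, 25/33)

Apply the Gram-Schmidt recurrence
  u_1 = v_1
  u_i = v_i − Σ_{j<i} ((v_i · u_j) / (u_j · u_j)) · u_j.

Step by step this gives:
  u_1 = (0, 2, 1, -1)
  u_2 = (-1, 0, 3/2, 3/2)
  u_3 = (3/11, 2/3, -19/33, 25/33)

Orthogonality check:
  u_2 · u_1 = 0 (should be 0)
  u_3 · u_1 = 0 (should be 0)
  u_3 · u_2 = 0 (should be 0)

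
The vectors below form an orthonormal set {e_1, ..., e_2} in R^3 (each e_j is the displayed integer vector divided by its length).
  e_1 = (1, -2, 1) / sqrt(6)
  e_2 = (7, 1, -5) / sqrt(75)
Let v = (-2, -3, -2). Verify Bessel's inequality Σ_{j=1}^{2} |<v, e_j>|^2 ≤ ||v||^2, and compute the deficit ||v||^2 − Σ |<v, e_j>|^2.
Σ |<v, e_j>|^2 = 33/25; ||v||^2 = 17; deficit = 392/25

Write each e_j = u_j / sqrt(<u_j, u_j>) where u_j is the displayed integer vector. Then <v, e_j> = <v, u_j> / sqrt(<u_j, u_j>), so |<v, e_j>|^2 = <v, u_j>^2 / <u_j, u_j>.
Coefficients: <v, e_1> = 2/sqrt(6), <v, e_2> = -7/sqrt(75).
Square and sum: Σ |<v, e_j>|^2 = 33/25.
Compute ||v||^2 = v·v = 17.
Deficit = 17 − 33/25 = 392/25 ≥ 0, confirming Bessel's inequality. (The deficit equals ||v − Σ <v,e_j> e_j||^2, the squared distance from v to span{e_j}.)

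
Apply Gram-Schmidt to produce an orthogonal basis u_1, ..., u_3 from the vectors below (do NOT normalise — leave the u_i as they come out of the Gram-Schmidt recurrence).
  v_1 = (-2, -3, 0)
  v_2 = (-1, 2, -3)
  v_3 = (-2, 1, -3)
Orthogonal basis:
  u_1 = (-2, -3, 0)
  u_2 = (-21/13, 14/13, -3)
  u_3 = (-27/166, 9/83, 21/166)

Apply the Gram-Schmidt recurrence
  u_1 = v_1
  u_i = v_i − Σ_{j<i} ((v_i · u_j) / (u_j · u_j)) · u_j.

Step by step this gives:
  u_1 = (-2, -3, 0)
  u_2 = (-21/13, 14/13, -3)
  u_3 = (-27/166, 9/83, 21/166)

Orthogonality check:
  u_2 · u_1 = 0 (should be 0)
  u_3 · u_1 = 0 (should be 0)
  u_3 · u_2 = 0 (should be 0)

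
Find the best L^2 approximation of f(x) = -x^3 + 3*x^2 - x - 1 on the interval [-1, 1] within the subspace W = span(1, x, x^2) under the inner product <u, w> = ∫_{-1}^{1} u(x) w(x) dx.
g(x) = 3*x^2 - 8*x/5 - 1

The best approximation g ∈ W is the orthogonal projection of f onto W. Writing g = a_0 + a_1 x + a_2 x^2, the coefficients solve the normal equations G · a = b where
  G_{ij} = <φ_i, φ_j> and b_i = <f, φ_i>, with φ_0 = 1, φ_1 = x, φ_2 = x^2.
G =
  [2, 0, 2/3]
  [0, 2/3, 0]
  [2/3, 0, 2/5],
b = (0, -16/15, 8/15).
Solving gives a_0 = -1, a_1 = -8/5, a_2 = 3, so
  g(x) = 3*x^2 - 8*x/5 - 1.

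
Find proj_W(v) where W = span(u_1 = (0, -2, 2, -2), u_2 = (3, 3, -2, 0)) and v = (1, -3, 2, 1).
proj_W(v) = (-30/41, -68/41, 58/41, -38/41)

Set up U = [u_1 | ... | u_2] ∈ R^(4×2). The projector onto W = col(U) is P = U (U^T U)^(-1) U^T.
Compute U^T U =
  [12, -10]
  [-10, 22],
and U^T v = (8, -10).
Solve U^T U · c = U^T v for the coefficients: c = (19/41, -10/41). The projection is proj_W(v) = U c.
Check: (v - proj_W(v)) · u_1 = 0  (should be 0).
Check: (v - proj_W(v)) · u_2 = 0  (should be 0).
Result: proj_W(v) = (-30/41, -68/41, 58/41, -38/41).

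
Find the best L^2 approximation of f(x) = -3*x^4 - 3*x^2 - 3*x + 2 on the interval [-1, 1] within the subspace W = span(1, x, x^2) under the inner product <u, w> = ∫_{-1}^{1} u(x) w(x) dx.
g(x) = -39*x^2/7 - 3*x + 79/35

The best approximation g ∈ W is the orthogonal projection of f onto W. Writing g = a_0 + a_1 x + a_2 x^2, the coefficients solve the normal equations G · a = b where
  G_{ij} = <φ_i, φ_j> and b_i = <f, φ_i>, with φ_0 = 1, φ_1 = x, φ_2 = x^2.
G =
  [2, 0, 2/3]
  [0, 2/3, 0]
  [2/3, 0, 2/5],
b = (4/5, -2, -76/105).
Solving gives a_0 = 79/35, a_1 = -3, a_2 = -39/7, so
  g(x) = -39*x^2/7 - 3*x + 79/35.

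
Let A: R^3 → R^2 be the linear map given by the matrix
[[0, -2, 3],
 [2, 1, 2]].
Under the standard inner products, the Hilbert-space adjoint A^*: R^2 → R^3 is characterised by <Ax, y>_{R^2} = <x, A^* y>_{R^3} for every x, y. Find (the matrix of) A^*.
A^* = A^T =
[[0, 2],
 [-2, 1],
 [3, 2]]

For real matrices with standard dot products, the defining identity <Ax, y> = <x, A^* y> gives (Ax)^T y = x^T (A^*) y, i.e. x^T A^T y = x^T (A^*) y. Since this holds for all x, y, we must have A^* = A^T. Therefore
A^* =
[[0, 2],
 [-2, 1],
 [3, 2]].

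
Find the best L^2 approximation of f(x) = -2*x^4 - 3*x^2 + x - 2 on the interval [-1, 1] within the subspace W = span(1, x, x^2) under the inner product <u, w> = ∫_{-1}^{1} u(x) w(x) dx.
g(x) = -33*x^2/7 + x - 64/35

The best approximation g ∈ W is the orthogonal projection of f onto W. Writing g = a_0 + a_1 x + a_2 x^2, the coefficients solve the normal equations G · a = b where
  G_{ij} = <φ_i, φ_j> and b_i = <f, φ_i>, with φ_0 = 1, φ_1 = x, φ_2 = x^2.
G =
  [2, 0, 2/3]
  [0, 2/3, 0]
  [2/3, 0, 2/5],
b = (-34/5, 2/3, -326/105).
Solving gives a_0 = -64/35, a_1 = 1, a_2 = -33/7, so
  g(x) = -33*x^2/7 + x - 64/35.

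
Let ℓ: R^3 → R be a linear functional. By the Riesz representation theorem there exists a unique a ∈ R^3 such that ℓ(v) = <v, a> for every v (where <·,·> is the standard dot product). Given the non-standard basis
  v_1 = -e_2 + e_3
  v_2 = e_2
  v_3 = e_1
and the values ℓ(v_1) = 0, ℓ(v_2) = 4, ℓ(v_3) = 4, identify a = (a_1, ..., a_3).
a = (4, 4, 4)

Write a = (a_1, ..., a_3) in the standard basis. For each basis vector v_i, ℓ(v_i) = <v_i, a> is a linear equation in the a_j's. Collect the n equations into a matrix system V a = ℓ, where row i of V is v_i (expressed in the standard basis). Since V is invertible (lower-triangular with 1s on the diagonal, up to permutation), solve by back-substitution:
  V =
[[0, -1, 1],
 [0, 1, 0],
 [1, 0, 0]]
  V a = (0, 4, 4)
Solving gives a = (4, 4, 4).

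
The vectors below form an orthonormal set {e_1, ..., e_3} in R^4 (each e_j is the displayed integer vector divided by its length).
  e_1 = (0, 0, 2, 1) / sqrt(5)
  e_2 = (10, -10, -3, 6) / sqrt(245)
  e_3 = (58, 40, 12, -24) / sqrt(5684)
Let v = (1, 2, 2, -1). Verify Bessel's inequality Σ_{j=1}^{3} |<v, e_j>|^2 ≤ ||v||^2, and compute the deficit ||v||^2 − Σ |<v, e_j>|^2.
Σ |<v, e_j>|^2 = 286/29; ||v||^2 = 10; deficit = 4/29

Write each e_j = u_j / sqrt(<u_j, u_j>) where u_j is the displayed integer vector. Then <v, e_j> = <v, u_j> / sqrt(<u_j, u_j>), so |<v, e_j>|^2 = <v, u_j>^2 / <u_j, u_j>.
Coefficients: <v, e_1> = 3/sqrt(5), <v, e_2> = -22/sqrt(245), <v, e_3> = 186/sqrt(5684).
Square and sum: Σ |<v, e_j>|^2 = 286/29.
Compute ||v||^2 = v·v = 10.
Deficit = 10 − 286/29 = 4/29 ≥ 0, confirming Bessel's inequality. (The deficit equals ||v − Σ <v,e_j> e_j||^2, the squared distance from v to span{e_j}.)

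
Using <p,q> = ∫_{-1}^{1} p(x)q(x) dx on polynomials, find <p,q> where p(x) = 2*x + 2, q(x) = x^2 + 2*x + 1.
<p,q> = 8

Expand the product: p(x)·q(x) = 2*x^3 + 6*x^2 + 6*x + 2.
∫_{-1}^{1} of each monomial x^k gives [2/(k+1) if k even, 0 if k odd]. Integrating term-by-term (or equivalently evaluating the antiderivative F(x) = x^4/2 + 2*x^3 + 3*x^2 + 2*x at the endpoints):
  F(1) − F(−1) = 15/2 − (-1/2) = 8.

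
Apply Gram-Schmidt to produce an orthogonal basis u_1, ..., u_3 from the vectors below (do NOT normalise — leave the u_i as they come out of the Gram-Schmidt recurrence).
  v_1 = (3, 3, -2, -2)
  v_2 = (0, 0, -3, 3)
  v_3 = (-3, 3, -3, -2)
Orthogonal basis:
  u_1 = (3, 3, -2, -2)
  u_2 = (0, 0, -3, 3)
  u_3 = (-54/13, 24/13, -45/26, -45/26)

Apply the Gram-Schmidt recurrence
  u_1 = v_1
  u_i = v_i − Σ_{j<i} ((v_i · u_j) / (u_j · u_j)) · u_j.

Step by step this gives:
  u_1 = (3, 3, -2, -2)
  u_2 = (0, 0, -3, 3)
  u_3 = (-54/13, 24/13, -45/26, -45/26)

Orthogonality check:
  u_2 · u_1 = 0 (should be 0)
  u_3 · u_1 = 0 (should be 0)
  u_3 · u_2 = 0 (should be 0)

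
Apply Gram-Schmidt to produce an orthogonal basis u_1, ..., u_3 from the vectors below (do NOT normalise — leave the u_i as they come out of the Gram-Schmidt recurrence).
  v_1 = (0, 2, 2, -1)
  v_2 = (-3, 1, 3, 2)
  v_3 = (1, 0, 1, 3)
Orthogonal basis:
  u_1 = (0, 2, 2, -1)
  u_2 = (-3, -1/3, 5/3, 8/3)
  u_3 = (39/19, 58/171, 109/171, 334/171)

Apply the Gram-Schmidt recurrence
  u_1 = v_1
  u_i = v_i − Σ_{j<i} ((v_i · u_j) / (u_j · u_j)) · u_j.

Step by step this gives:
  u_1 = (0, 2, 2, -1)
  u_2 = (-3, -1/3, 5/3, 8/3)
  u_3 = (39/19, 58/171, 109/171, 334/171)

Orthogonality check:
  u_2 · u_1 = 0 (should be 0)
  u_3 · u_1 = 0 (should be 0)
  u_3 · u_2 = 0 (should be 0)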